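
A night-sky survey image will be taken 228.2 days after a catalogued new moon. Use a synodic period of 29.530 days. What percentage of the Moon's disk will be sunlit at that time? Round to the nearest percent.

57%

228.2/29.530 = 7.728 lunations, so 7 complete cycles and 21.49 d into the next.
The Moon has covered 21.49/29.530 of its cycle, so θ ≈ 360° × 21.49/29.530 = 262.0°.
With cos θ = (-0.139), the lit fraction is (1 − (-0.139))/2 ≈ 0.570, so 57%.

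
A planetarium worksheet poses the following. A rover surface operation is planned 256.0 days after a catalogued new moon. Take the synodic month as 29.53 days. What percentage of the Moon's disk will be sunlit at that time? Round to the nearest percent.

74%

Reduce mod P: 256.0 − 8×29.53 = 19.76 d into the current lunation.
Elongation θ = 360° × 19.76/29.53 ≈ 240.9°.
cos 240.9° = (-0.486), so f = (1 − (-0.486))/2 = 0.743, so 74%.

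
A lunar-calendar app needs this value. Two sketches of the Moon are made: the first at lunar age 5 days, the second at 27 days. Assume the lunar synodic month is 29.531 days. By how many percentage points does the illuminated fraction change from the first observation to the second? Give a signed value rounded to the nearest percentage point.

-19 pp

First observation: θ = 360°·5/29.531 = 61.0°, so f = 0.257.
Second observation: θ = 329.1°, f = 0.071.
Δf = 0.071 − 0.257 = -0.186, i.e. -19 pp.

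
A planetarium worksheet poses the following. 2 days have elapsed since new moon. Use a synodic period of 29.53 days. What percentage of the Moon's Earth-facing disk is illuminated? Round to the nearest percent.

4%

Phase angle: θ = 360°·(2 d)/(29.53 d) = 24.4°.
With cos θ = 0.911, the lit fraction is (1 − 0.911)/2 ≈ 0.045, so 4%.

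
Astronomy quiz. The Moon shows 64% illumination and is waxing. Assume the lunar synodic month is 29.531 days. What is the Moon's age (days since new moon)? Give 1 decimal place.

cos θ = 1 − 2f = -0.280, giving a principal value of 106.3°.
Before full moon the principal value applies: θ = 106.3°.
Age = 29.531 × 106.3°/360° ≈ 8.72 days.

8.7 days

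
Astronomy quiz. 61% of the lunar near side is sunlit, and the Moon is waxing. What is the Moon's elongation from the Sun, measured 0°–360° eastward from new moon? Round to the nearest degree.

Invert f = (1 − cos θ)/2 to get cos θ = 1 − 2(0.61) = -0.220, hence θ₀ = arccos -0.220 = 102.7°.
Waxing ⇒ before full, so θ = 102.7°.

103°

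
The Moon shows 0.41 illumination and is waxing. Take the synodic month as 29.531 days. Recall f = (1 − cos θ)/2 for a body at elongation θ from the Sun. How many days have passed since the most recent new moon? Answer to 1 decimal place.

Invert f = (1 − cos θ)/2 to get cos θ = 1 − 2(0.41) = 0.180, hence θ₀ = arccos 0.180 = 79.6°.
Before full moon the principal value applies: θ = 79.6°.
Age = 29.531 × 79.6°/360° ≈ 6.53 days.

6.5 days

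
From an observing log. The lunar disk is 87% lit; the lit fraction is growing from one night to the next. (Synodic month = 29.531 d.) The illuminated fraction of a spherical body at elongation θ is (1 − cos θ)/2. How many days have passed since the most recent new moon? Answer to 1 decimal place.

11.3 days

cos θ = 1 − 2f = -0.740, giving a principal value of 137.7°.
Waxing ⇒ before full, so θ = 137.7°.
That fraction of the synodic month is 137.7/360 × 29.531 d ≈ 11.30 d.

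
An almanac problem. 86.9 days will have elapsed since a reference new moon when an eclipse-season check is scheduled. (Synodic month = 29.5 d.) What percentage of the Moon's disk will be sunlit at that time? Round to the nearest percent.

86.9/29.5 = 2.946 lunations, so 2 complete cycles and 27.90 d into the next.
Elongation θ = 360° × 27.90/29.5 ≈ 340.5°.
Illuminated fraction = (1 − cos 340.5°)/2 = (1 − 0.942)/2 ≈ 0.029, so 3%.

3%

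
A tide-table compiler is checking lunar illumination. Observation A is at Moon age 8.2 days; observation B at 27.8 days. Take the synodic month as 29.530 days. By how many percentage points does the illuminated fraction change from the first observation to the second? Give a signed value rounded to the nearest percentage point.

-55 pp

θ₁ = 360° × 8.2/29.530 = 100.0°, f₁ = (1 − cos θ₁)/2 = 0.587.
θ₂ = 360° × 27.8/29.530 = 338.9°, f₂ = (1 − cos θ₂)/2 = 0.033.
Change = f₂ − f₁ = -0.553 → -55 percentage points.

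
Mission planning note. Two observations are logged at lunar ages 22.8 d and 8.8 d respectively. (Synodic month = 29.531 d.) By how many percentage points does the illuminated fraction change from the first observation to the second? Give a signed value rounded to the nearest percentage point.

First observation: θ = 360°·22.8/29.531 = 277.9°, so f = 0.431.
Second observation: θ = 107.3°, f = 0.648.
Δf = 0.648 − 0.431 = +0.218, i.e. +22 pp.

+22 pp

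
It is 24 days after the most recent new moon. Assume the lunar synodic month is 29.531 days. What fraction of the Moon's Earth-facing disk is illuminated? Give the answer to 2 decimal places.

Elongation θ = 360° × 24/29.531 ≈ 292.6°.
With cos θ = 0.384, the lit fraction is (1 − 0.384)/2 ≈ 0.308.

0.31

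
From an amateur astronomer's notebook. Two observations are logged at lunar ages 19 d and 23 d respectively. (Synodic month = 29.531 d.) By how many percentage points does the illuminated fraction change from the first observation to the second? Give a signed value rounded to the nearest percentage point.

First observation: θ = 360°·19/29.531 = 231.6°, so f = 0.810.
Second observation: θ = 280.4°, f = 0.410.
Δf = 0.410 − 0.810 = -0.401, i.e. -40 pp.

-40 pp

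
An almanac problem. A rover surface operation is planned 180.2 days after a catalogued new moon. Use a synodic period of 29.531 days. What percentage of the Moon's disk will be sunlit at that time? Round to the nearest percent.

10%

Reduce mod P: 180.2 − 6×29.531 = 3.01 d into the current lunation.
The Moon has covered 3.01/29.531 of its cycle, so θ ≈ 360° × 3.01/29.531 = 36.7°.
With cos θ = 0.801, the lit fraction is (1 − 0.801)/2 ≈ 0.099, so 10%.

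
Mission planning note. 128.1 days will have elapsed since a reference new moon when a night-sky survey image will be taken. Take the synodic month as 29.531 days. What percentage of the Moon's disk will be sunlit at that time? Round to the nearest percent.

76%

Reduce mod P: 128.1 − 4×29.531 = 9.98 d into the current lunation.
The Moon has covered 9.98/29.531 of its cycle, so θ ≈ 360° × 9.98/29.531 = 121.6°.
Illuminated fraction = (1 − cos 121.6°)/2 = (1 − (-0.524))/2 ≈ 0.762, so 76%.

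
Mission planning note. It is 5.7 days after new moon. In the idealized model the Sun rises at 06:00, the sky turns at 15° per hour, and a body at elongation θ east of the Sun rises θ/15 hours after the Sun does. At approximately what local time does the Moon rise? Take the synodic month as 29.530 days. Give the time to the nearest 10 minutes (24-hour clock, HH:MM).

Elongation θ = 360° × 5.7/29.530 ≈ 69.5°.
The Moon trails the Sun by θ/15 = 69.5/15 ≈ 4.63 hours.
06:00 + 4.633 h ≈ 10:38 → 10:40 to the nearest ten minutes.

10:40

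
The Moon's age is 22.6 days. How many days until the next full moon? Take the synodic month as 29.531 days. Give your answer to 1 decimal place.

Full moon is 0.5 of the way through the cycle: age 0.5 × 29.531 = 14.765 d.
Already past this cycle's full moon; the next is at 14.765 + 29.531 = 44.296 d, so 44.296 − 22.6 = 21.696 days.

21.7 days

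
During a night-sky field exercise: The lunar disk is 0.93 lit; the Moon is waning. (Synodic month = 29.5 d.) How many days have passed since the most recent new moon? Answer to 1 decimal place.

17.3 days

From f = (1 − cos θ)/2: cos θ = 1 − 2×0.93 = -0.860; arccos → 149.3°.
Waning ⇒ past full, so θ = 360° − 149.3° = 210.7°.
Age = 29.5 × 210.7°/360° ≈ 17.26 days.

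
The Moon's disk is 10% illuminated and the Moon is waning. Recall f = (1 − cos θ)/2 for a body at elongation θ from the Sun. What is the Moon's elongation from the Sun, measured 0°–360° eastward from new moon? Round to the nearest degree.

cos θ = 1 − 2f = 0.800, giving a principal value of 36.9°.
Waning ⇒ past full, so θ = 360° − 36.9° = 323.1°.

323°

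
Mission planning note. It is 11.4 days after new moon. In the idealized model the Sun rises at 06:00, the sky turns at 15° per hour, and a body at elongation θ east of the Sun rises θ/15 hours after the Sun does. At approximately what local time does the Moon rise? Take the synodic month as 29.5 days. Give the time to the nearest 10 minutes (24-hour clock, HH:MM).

Elongation θ = 360° × 11.4/29.5 ≈ 139.1°.
Delay after the Sun = 139.1° / (15°/h) ≈ 9.27 h.
06:00 + 9.275 h ≈ 15:16 → 15:20 to the nearest ten minutes.

15:20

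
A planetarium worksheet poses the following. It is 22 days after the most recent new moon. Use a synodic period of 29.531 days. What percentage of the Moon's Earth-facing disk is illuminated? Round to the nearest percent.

The Moon has covered 22/29.531 of its cycle, so θ ≈ 360° × 22/29.531 = 268.2°.
cos 268.2° = (-0.032), so f = (1 − (-0.032))/2 = 0.516, so 52%.

52%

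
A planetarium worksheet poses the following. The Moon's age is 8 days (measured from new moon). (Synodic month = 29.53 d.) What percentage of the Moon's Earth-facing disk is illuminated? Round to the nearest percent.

Phase angle: θ = 360°·(8 d)/(29.53 d) = 97.5°.
Illuminated fraction = (1 − cos 97.5°)/2 = (1 − (-0.131))/2 ≈ 0.566, so 57%.

57%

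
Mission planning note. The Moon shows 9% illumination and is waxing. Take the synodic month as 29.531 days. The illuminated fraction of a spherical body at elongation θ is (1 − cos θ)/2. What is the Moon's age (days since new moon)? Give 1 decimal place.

2.9 days

Invert f = (1 − cos θ)/2 to get cos θ = 1 − 2(0.09) = 0.820, hence θ₀ = arccos 0.820 = 34.9°.
The Moon is waxing (0°–180°), so θ = 34.9° directly.
At 360°/29.531 d per day, 34.9° corresponds to 2.86 days.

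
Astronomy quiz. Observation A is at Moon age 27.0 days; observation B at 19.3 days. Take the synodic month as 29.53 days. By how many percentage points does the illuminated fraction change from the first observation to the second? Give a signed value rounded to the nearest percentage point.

θ₁ = 360° × 27.0/29.53 = 329.2°, f₁ = (1 − cos θ₁)/2 = 0.071.
θ₂ = 360° × 19.3/29.53 = 235.3°, f₂ = (1 − cos θ₂)/2 = 0.785.
Change = f₂ − f₁ = +0.714 → +71 percentage points.

+71 pp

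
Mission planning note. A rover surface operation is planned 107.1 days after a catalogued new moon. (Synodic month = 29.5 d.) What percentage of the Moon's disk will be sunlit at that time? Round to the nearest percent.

84%

Reduce mod P: 107.1 − 3×29.5 = 18.60 d into the current lunation.
The Moon has covered 18.60/29.5 of its cycle, so θ ≈ 360° × 18.60/29.5 = 227.0°.
cos 227.0° = (-0.682), so f = (1 − (-0.682))/2 = 0.841, so 84%.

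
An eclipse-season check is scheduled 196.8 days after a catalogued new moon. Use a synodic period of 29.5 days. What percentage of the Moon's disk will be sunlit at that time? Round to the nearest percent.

Reduce mod P: 196.8 − 6×29.5 = 19.80 d into the current lunation.
The Moon has covered 19.80/29.5 of its cycle, so θ ≈ 360° × 19.80/29.5 = 241.6°.
Illuminated fraction = (1 − cos 241.6°)/2 = (1 − (-0.475))/2 ≈ 0.738, so 74%.

74%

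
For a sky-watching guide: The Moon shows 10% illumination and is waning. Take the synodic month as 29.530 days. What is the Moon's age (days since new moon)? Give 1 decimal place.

From f = (1 − cos θ)/2: cos θ = 1 − 2×0.10 = 0.800; arccos → 36.9°.
A waning Moon lies in 180°–360°, so θ = 360° − 36.9° = 323.1°.
At 360°/29.530 d per day, 323.1° corresponds to 26.51 days.

26.5 days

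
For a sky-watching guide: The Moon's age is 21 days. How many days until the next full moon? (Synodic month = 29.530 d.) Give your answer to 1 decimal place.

23.3 days

Full moon is 0.5 of the way through the cycle: age 0.5 × 29.530 = 14.765 d.
This lunation's full moon (14.765 d) has passed, so add one period: 44.295 − 21 = 23.295 days.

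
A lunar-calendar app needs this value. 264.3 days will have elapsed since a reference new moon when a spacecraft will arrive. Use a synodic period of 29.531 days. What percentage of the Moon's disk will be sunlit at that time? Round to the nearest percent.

264.3 d spans 8 complete synodic months (8 × 29.531 = 236.25 d) plus 28.05 d.
Elongation θ = 360° × 28.05/29.531 ≈ 342.0°.
Illuminated fraction = (1 − cos 342.0°)/2 = (1 − 0.951)/2 ≈ 0.025, so 2%.

2%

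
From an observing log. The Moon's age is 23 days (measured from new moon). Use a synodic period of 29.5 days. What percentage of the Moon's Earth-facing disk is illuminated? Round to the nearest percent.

The Moon has covered 23/29.5 of its cycle, so θ ≈ 360° × 23/29.5 = 280.7°.
cos 280.7° = 0.185, so f = (1 − 0.185)/2 = 0.407, so 41%.

41%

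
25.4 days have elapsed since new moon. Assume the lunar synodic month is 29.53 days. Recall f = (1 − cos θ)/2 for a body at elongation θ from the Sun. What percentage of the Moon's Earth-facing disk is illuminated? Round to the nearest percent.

Phase angle: θ = 360°·(25.4 d)/(29.53 d) = 309.7°.
With cos θ = 0.638, the lit fraction is (1 − 0.638)/2 ≈ 0.181, so 18%.

18%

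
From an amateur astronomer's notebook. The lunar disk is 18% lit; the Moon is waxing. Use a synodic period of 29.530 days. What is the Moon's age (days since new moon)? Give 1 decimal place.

From f = (1 − cos θ)/2: cos θ = 1 − 2×0.18 = 0.640; arccos → 50.2°.
Waxing ⇒ before full, so θ = 50.2°.
Age = 29.530 × 50.2°/360° ≈ 4.12 days.

4.1 days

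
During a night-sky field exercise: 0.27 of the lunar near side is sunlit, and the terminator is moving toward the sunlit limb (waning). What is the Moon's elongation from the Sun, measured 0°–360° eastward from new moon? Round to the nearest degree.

297°

cos θ = 1 − 2f = 0.460, giving a principal value of 62.6°.
Since the Moon is past full (waning), take the reflex angle: θ = 360° − 62.6° = 297.4°.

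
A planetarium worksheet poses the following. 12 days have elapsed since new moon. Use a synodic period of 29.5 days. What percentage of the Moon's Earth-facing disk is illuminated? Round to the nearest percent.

Phase angle: θ = 360°·(12 d)/(29.5 d) = 146.4°.
With cos θ = (-0.833), the lit fraction is (1 − (-0.833))/2 ≈ 0.917, so 92%.

92%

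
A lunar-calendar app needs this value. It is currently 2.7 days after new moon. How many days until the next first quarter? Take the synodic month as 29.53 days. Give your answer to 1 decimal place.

4.7 days

First quarter is 0.25 of the way through the cycle: age 0.25 × 29.53 = 7.383 d.
That is 7.383 − 2.7 = 4.683 days ahead.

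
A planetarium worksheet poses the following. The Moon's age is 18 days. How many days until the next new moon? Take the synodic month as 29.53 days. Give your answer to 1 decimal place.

The next new moon completes the synodic month: 29.53 − 18 = 11.530 days.

11.5 days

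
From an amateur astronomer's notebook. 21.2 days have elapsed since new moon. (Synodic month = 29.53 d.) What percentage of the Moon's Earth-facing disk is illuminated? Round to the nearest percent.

60%

The Moon has covered 21.2/29.53 of its cycle, so θ ≈ 360° × 21.2/29.53 = 258.4°.
Illuminated fraction = (1 − cos 258.4°)/2 = (1 − (-0.200))/2 ≈ 0.600, so 60%.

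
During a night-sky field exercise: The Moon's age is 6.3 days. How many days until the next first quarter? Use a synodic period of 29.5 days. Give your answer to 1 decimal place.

First quarter is 0.25 of the way through the cycle: age 0.25 × 29.5 = 7.375 d.
So 1.075 days remain (7.375 − 6.3).

1.1 days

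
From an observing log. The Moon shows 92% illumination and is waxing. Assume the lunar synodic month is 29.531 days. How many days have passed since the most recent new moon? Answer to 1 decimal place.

12.1 days

cos θ = 1 − 2f = -0.840, giving a principal value of 147.1°.
The Moon is waxing (0°–180°), so θ = 147.1° directly.
That fraction of the synodic month is 147.1/360 × 29.531 d ≈ 12.07 d.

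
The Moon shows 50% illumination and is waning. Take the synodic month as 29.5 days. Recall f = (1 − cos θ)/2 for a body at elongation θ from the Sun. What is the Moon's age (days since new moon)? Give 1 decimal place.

22.1 days

From f = (1 − cos θ)/2: cos θ = 1 − 2×0.50 = 0.000; arccos → 90.0°.
Waning ⇒ past full, so θ = 360° − 90.0° = 270.0°.
That fraction of the synodic month is 270.0/360 × 29.5 d ≈ 22.12 d.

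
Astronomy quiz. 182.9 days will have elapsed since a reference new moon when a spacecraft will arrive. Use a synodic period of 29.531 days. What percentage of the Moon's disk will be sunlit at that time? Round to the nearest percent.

33%

Reduce mod P: 182.9 − 6×29.531 = 5.71 d into the current lunation.
The Moon has covered 5.71/29.531 of its cycle, so θ ≈ 360° × 5.71/29.531 = 69.7°.
Illuminated fraction = (1 − cos 69.7°)/2 = (1 − 0.348)/2 ≈ 0.326, so 33%.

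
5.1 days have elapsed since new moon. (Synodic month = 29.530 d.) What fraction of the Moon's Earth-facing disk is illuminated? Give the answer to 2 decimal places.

0.27

Phase angle: θ = 360°·(5.1 d)/(29.530 d) = 62.2°.
cos 62.2° = 0.467, so f = (1 − 0.467)/2 = 0.267.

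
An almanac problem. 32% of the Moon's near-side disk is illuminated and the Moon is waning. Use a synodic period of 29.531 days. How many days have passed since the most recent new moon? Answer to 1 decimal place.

cos θ = 1 − 2f = 0.360, giving a principal value of 68.9°.
Since the Moon is past full (waning), take the reflex angle: θ = 360° − 68.9° = 291.1°.
Age = 29.531 × 291.1°/360° ≈ 23.88 days.

23.9 days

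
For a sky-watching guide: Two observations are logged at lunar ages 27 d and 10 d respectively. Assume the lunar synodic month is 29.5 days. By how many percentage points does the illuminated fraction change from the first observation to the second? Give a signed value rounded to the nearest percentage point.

θ₁ = 360° × 27/29.5 = 329.5°, f₁ = (1 − cos θ₁)/2 = 0.069.
θ₂ = 360° × 10/29.5 = 122.0°, f₂ = (1 − cos θ₂)/2 = 0.765.
Change = f₂ − f₁ = +0.696 → +70 percentage points.

+70 pp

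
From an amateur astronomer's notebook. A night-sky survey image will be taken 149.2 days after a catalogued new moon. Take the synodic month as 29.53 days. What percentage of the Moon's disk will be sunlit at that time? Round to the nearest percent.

149.2 d spans 5 complete synodic months (5 × 29.53 = 147.65 d) plus 1.55 d.
The Moon has covered 1.55/29.53 of its cycle, so θ ≈ 360° × 1.55/29.53 = 18.9°.
With cos θ = 0.946, the lit fraction is (1 − 0.946)/2 ≈ 0.027, so 3%.

3%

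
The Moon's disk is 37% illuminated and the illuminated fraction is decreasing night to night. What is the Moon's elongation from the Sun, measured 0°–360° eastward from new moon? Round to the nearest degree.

285°

From f = (1 − cos θ)/2: cos θ = 1 − 2×0.37 = 0.260; arccos → 74.9°.
Waning ⇒ past full, so θ = 360° − 74.9° = 285.1°.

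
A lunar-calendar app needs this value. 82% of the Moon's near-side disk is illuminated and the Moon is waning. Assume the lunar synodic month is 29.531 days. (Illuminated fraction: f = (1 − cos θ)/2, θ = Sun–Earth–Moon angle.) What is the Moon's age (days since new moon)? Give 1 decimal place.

18.9 days

cos θ = 1 − 2f = -0.640, giving a principal value of 129.8°.
Since the Moon is past full (waning), take the reflex angle: θ = 360° − 129.8° = 230.2°.
At 360°/29.531 d per day, 230.2° corresponds to 18.88 days.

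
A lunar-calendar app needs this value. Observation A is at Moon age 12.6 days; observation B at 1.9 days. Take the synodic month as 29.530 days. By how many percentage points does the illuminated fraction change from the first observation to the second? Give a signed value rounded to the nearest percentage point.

θ₁ = 360° × 12.6/29.530 = 153.6°, f₁ = (1 − cos θ₁)/2 = 0.948.
θ₂ = 360° × 1.9/29.530 = 23.2°, f₂ = (1 − cos θ₂)/2 = 0.040.
Change = f₂ − f₁ = -0.908 → -91 percentage points.

-91 percentage points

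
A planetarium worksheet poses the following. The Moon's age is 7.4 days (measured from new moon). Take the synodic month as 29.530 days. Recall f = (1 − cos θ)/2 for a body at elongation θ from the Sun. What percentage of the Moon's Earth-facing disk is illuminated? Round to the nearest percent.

50%

Phase angle: θ = 360°·(7.4 d)/(29.530 d) = 90.2°.
Illuminated fraction = (1 − cos 90.2°)/2 = (1 − (-0.004))/2 ≈ 0.502, so 50%.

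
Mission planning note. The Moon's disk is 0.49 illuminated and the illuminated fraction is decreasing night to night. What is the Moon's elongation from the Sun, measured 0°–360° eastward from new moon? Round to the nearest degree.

271°

cos θ = 1 − 2f = 0.020, giving a principal value of 88.9°.
Waning ⇒ past full, so θ = 360° − 88.9° = 271.1°.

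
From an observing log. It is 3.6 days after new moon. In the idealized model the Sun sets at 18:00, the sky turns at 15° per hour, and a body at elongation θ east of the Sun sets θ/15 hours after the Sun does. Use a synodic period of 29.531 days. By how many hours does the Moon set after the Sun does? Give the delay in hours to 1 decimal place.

2.9 h

Phase angle: θ = 360°·(3.6 d)/(29.531 d) = 43.9°.
At 15° of sky rotation per hour, 43.9° corresponds to a 2.93 h lag.
So the Moon sets 2.93 h after the Sun.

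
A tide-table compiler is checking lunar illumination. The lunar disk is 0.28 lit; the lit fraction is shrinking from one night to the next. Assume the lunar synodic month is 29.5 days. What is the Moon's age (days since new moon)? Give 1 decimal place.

Invert f = (1 − cos θ)/2 to get cos θ = 1 − 2(0.28) = 0.440, hence θ₀ = arccos 0.440 = 63.9°.
A waning Moon lies in 180°–360°, so θ = 360° − 63.9° = 296.1°.
Age = 29.5 × 296.1°/360° ≈ 24.26 days.

24.3 days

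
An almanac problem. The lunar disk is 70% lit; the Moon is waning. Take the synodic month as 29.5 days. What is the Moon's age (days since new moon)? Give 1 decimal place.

20.2 days

From f = (1 − cos θ)/2: cos θ = 1 − 2×0.70 = -0.400; arccos → 113.6°.
Waning ⇒ past full, so θ = 360° − 113.6° = 246.4°.
That fraction of the synodic month is 246.4/360 × 29.5 d ≈ 20.19 d.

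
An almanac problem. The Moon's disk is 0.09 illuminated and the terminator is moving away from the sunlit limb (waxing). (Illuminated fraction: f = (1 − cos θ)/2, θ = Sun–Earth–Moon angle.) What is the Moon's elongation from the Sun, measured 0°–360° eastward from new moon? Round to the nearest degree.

35°

From f = (1 − cos θ)/2: cos θ = 1 − 2×0.09 = 0.820; arccos → 34.9°.
The Moon is waxing (0°–180°), so θ = 34.9° directly.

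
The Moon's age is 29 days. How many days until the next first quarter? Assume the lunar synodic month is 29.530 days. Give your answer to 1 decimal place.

First quarter occurs at elongation 90°, i.e. at age 29.530 × 90/360 = 7.383 d.
Already past this cycle's first quarter; the next is at 7.383 + 29.530 = 36.913 d, so 36.913 − 29 = 7.913 days.

7.9 days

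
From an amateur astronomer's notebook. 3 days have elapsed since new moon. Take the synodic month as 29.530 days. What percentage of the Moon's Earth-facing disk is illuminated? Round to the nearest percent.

10%

Elongation θ = 360° × 3/29.530 ≈ 36.6°.
cos 36.6° = 0.803, so f = (1 − 0.803)/2 = 0.098, so 10%.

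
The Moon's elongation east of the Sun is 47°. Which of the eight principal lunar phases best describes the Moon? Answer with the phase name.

The waxing crescent sector spans roughly 22°–68°; 47° falls inside it.

waxing crescent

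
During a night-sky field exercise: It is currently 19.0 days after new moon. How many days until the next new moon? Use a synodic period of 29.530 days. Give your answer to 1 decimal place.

10.5 days

The next new moon completes the synodic month: 29.530 − 19.0 = 10.530 days.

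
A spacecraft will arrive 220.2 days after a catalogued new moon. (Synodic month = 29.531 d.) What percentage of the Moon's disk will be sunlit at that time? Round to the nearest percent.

98%

Reduce mod P: 220.2 − 7×29.531 = 13.48 d into the current lunation.
Phase angle: θ = 360°·(13.48 d)/(29.531 d) = 164.4°.
With cos θ = (-0.963), the lit fraction is (1 − (-0.963))/2 ≈ 0.982, so 98%.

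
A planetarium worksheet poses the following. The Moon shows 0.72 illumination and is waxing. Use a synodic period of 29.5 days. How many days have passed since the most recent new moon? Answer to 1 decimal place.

Invert f = (1 − cos θ)/2 to get cos θ = 1 − 2(0.72) = -0.440, hence θ₀ = arccos -0.440 = 116.1°.
The Moon is waxing (0°–180°), so θ = 116.1° directly.
At 360°/29.5 d per day, 116.1° corresponds to 9.51 days.

9.5 days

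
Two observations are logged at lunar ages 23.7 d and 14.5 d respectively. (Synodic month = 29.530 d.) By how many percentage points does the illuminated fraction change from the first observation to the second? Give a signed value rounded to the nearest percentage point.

θ₁ = 360° × 23.7/29.530 = 288.9°, f₁ = (1 − cos θ₁)/2 = 0.338.
θ₂ = 360° × 14.5/29.530 = 176.8°, f₂ = (1 − cos θ₂)/2 = 0.999.
Change = f₂ − f₁ = +0.661 → +66 percentage points.

+66 percentage points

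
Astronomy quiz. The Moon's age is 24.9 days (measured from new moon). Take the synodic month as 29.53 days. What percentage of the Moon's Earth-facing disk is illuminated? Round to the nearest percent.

The Moon has covered 24.9/29.53 of its cycle, so θ ≈ 360° × 24.9/29.53 = 303.6°.
cos 303.6° = 0.553, so f = (1 − 0.553)/2 = 0.224, so 22%.

22%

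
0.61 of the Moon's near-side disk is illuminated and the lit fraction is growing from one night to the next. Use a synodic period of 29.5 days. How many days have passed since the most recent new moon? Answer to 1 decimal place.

cos θ = 1 − 2f = -0.220, giving a principal value of 102.7°.
The Moon is waxing (0°–180°), so θ = 102.7° directly.
Age = 29.5 × 102.7°/360° ≈ 8.42 days.

8.4 days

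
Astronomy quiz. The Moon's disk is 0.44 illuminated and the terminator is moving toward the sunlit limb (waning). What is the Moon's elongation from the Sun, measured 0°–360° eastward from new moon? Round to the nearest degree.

Invert f = (1 − cos θ)/2 to get cos θ = 1 − 2(0.44) = 0.120, hence θ₀ = arccos 0.120 = 83.1°.
A waning Moon lies in 180°–360°, so θ = 360° − 83.1° = 276.9°.

277°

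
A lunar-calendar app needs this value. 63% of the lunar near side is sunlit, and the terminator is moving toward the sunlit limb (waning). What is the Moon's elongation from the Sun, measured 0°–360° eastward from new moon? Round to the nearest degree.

Invert f = (1 − cos θ)/2 to get cos θ = 1 − 2(0.63) = -0.260, hence θ₀ = arccos -0.260 = 105.1°.
Waning ⇒ past full, so θ = 360° − 105.1° = 254.9°.

255°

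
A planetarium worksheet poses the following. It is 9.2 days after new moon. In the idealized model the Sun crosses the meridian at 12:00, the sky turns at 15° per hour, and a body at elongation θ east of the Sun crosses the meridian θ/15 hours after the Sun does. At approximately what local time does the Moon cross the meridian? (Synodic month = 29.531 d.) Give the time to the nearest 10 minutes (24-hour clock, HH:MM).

19:30

Phase angle: θ = 360°·(9.2 d)/(29.531 d) = 112.2°.
The Moon trails the Sun by θ/15 = 112.2/15 ≈ 7.48 hours.
12:00 + 7.477 h ≈ 19:29 → 19:30 to the nearest ten minutes.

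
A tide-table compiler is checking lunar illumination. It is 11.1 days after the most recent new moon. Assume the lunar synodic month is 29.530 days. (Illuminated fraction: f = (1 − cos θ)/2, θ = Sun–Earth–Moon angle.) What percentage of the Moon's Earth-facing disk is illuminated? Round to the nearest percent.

86%

Elongation θ = 360° × 11.1/29.530 ≈ 135.3°.
Illuminated fraction = (1 − cos 135.3°)/2 = (1 − (-0.711))/2 ≈ 0.856, so 86%.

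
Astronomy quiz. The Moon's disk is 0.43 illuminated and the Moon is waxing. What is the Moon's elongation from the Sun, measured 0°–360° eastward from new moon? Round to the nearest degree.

82°

cos θ = 1 − 2f = 0.140, giving a principal value of 82.0°.
Before full moon the principal value applies: θ = 82.0°.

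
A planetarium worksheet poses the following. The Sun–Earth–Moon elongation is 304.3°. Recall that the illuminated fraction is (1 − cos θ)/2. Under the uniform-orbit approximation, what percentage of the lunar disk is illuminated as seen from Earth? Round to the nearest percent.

Half-versine of 304.3°: (1 − 0.564)/2 = 0.218, i.e. 22%.

22%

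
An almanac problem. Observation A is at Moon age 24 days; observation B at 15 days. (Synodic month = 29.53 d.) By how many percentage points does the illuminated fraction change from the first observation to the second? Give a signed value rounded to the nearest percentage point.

+69 percentage points

First observation: θ = 360°·24/29.53 = 292.6°, so f = 0.308.
Second observation: θ = 182.9°, f = 0.999.
Δf = 0.999 − 0.308 = +0.691, i.e. +69 pp.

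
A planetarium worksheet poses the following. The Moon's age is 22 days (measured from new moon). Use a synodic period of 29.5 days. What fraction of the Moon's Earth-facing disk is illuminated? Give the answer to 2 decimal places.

0.51

Elongation θ = 360° × 22/29.5 ≈ 268.5°.
cos 268.5° = (-0.027), so f = (1 − (-0.027))/2 = 0.513.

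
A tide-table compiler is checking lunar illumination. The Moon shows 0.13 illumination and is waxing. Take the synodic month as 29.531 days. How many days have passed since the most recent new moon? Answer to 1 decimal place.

cos θ = 1 − 2f = 0.740, giving a principal value of 42.3°.
The Moon is waxing (0°–180°), so θ = 42.3° directly.
At 360°/29.531 d per day, 42.3° corresponds to 3.47 days.

3.5 days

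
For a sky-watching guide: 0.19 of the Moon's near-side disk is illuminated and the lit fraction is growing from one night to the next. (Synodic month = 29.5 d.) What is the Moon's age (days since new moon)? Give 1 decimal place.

4.2 days

cos θ = 1 − 2f = 0.620, giving a principal value of 51.7°.
Waxing ⇒ before full, so θ = 51.7°.
Age = 29.5 × 51.7°/360° ≈ 4.24 days.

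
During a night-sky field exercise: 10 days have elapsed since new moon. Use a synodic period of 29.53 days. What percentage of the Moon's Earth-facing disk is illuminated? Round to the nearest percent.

76%

Phase angle: θ = 360°·(10 d)/(29.53 d) = 121.9°.
cos 121.9° = (-0.529), so f = (1 − (-0.529))/2 = 0.764, so 76%.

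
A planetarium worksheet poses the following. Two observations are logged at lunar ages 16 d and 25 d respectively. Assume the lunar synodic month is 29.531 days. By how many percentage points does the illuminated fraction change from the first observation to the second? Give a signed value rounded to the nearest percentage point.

-77 pp

θ₁ = 360° × 16/29.531 = 195.0°, f₁ = (1 − cos θ₁)/2 = 0.983.
θ₂ = 360° × 25/29.531 = 304.8°, f₂ = (1 − cos θ₂)/2 = 0.215.
Change = f₂ − f₁ = -0.768 → -77 percentage points.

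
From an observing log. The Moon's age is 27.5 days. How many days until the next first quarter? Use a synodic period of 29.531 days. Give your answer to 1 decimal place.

First quarter occurs at elongation 90°, i.e. at age 29.531 × 90/360 = 7.383 d.
Already past this cycle's first quarter; the next is at 7.383 + 29.531 = 36.914 d, so 36.914 − 27.5 = 9.414 days.

9.4 days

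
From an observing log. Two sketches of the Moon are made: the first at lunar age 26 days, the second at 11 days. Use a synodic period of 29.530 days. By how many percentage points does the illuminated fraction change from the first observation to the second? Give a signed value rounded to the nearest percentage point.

+71 pp

θ₁ = 360° × 26/29.530 = 317.0°, f₁ = (1 − cos θ₁)/2 = 0.135.
θ₂ = 360° × 11/29.530 = 134.1°, f₂ = (1 − cos θ₂)/2 = 0.848.
Change = f₂ − f₁ = +0.713 → +71 percentage points.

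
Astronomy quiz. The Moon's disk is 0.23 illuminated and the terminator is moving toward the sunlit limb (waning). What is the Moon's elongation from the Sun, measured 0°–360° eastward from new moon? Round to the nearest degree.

From f = (1 − cos θ)/2: cos θ = 1 − 2×0.23 = 0.540; arccos → 57.3°.
A waning Moon lies in 180°–360°, so θ = 360° − 57.3° = 302.7°.

303°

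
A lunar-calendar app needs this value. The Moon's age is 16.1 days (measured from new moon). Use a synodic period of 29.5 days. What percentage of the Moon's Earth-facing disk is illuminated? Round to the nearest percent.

98%

Phase angle: θ = 360°·(16.1 d)/(29.5 d) = 196.5°.
With cos θ = (-0.959), the lit fraction is (1 − (-0.959))/2 ≈ 0.979, so 98%.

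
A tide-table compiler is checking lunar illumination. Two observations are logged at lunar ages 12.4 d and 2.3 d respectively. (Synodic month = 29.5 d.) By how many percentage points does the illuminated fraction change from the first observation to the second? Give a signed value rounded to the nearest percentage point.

-88 pp

θ₁ = 360° × 12.4/29.5 = 151.3°, f₁ = (1 − cos θ₁)/2 = 0.939.
θ₂ = 360° × 2.3/29.5 = 28.1°, f₂ = (1 − cos θ₂)/2 = 0.059.
Change = f₂ − f₁ = -0.880 → -88 percentage points.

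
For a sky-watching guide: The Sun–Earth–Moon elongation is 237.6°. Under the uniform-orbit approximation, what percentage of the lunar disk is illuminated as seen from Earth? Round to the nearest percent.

f = (1 − cos 237.6°)/2 = (1 − (-0.536))/2 ≈ 0.768, i.e. 77%.

77%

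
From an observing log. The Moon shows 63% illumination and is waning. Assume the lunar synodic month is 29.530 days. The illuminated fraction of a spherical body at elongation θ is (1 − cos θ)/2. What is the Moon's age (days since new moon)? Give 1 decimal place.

Invert f = (1 − cos θ)/2 to get cos θ = 1 − 2(0.63) = -0.260, hence θ₀ = arccos -0.260 = 105.1°.
A waning Moon lies in 180°–360°, so θ = 360° − 105.1° = 254.9°.
That fraction of the synodic month is 254.9/360 × 29.530 d ≈ 20.91 d.

20.9 days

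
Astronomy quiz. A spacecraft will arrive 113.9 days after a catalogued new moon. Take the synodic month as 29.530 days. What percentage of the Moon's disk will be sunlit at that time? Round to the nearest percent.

19%

113.9/29.530 = 3.857 lunations, so 3 complete cycles and 25.31 d into the next.
The Moon has covered 25.31/29.530 of its cycle, so θ ≈ 360° × 25.31/29.530 = 308.6°.
cos 308.6° = 0.623, so f = (1 − 0.623)/2 = 0.188, so 19%.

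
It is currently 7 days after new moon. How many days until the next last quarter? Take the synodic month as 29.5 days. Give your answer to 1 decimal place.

15.1 days

Last quarter is 0.75 of the way through the cycle: age 0.75 × 29.5 = 22.125 d.
That is 22.125 − 7 = 15.125 days ahead.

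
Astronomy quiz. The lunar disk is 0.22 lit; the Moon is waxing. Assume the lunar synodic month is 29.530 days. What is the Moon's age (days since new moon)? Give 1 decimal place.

From f = (1 − cos θ)/2: cos θ = 1 − 2×0.22 = 0.560; arccos → 55.9°.
Before full moon the principal value applies: θ = 55.9°.
That fraction of the synodic month is 55.9/360 × 29.530 d ≈ 4.59 d.

4.6 days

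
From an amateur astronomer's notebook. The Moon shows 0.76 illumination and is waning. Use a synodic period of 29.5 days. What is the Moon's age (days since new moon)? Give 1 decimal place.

19.6 days

From f = (1 − cos θ)/2: cos θ = 1 − 2×0.76 = -0.520; arccos → 121.3°.
Since the Moon is past full (waning), take the reflex angle: θ = 360° − 121.3° = 238.7°.
At 360°/29.5 d per day, 238.7° corresponds to 19.56 days.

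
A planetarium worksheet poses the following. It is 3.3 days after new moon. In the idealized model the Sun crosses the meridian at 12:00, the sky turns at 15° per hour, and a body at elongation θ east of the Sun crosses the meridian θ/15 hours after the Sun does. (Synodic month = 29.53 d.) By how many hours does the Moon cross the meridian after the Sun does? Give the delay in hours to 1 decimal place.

Phase angle: θ = 360°·(3.3 d)/(29.53 d) = 40.2°.
At 15° of sky rotation per hour, 40.2° corresponds to a 2.68 h lag.
So the Moon crosses the meridian 2.68 h after the Sun.

2.7 h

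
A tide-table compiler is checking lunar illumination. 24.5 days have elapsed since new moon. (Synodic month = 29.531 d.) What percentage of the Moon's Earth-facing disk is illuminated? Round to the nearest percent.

Phase angle: θ = 360°·(24.5 d)/(29.531 d) = 298.7°.
With cos θ = 0.480, the lit fraction is (1 − 0.480)/2 ≈ 0.260, so 26%.

26%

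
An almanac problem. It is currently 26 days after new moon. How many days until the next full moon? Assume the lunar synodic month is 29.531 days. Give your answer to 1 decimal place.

18.3 days

Full moon occurs at elongation 180°, i.e. at age 29.531 × 180/360 = 14.765 d.
Already past this cycle's full moon; the next is at 14.765 + 29.531 = 44.296 d, so 44.296 − 26 = 18.296 days.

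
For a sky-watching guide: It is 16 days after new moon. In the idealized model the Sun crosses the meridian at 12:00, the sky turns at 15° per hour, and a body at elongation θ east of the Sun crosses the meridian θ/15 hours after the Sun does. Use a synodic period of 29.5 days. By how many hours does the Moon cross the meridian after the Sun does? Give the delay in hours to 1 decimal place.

Phase angle: θ = 360°·(16 d)/(29.5 d) = 195.3°.
The Moon trails the Sun by θ/15 = 195.3/15 ≈ 13.02 hours.
So the Moon crosses the meridian 13.02 h after the Sun.

13.0 h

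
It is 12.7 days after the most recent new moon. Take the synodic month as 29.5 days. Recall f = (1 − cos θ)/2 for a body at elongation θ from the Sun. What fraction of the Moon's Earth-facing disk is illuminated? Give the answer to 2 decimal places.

0.95

Phase angle: θ = 360°·(12.7 d)/(29.5 d) = 155.0°.
Illuminated fraction = (1 − cos 155.0°)/2 = (1 − (-0.906))/2 ≈ 0.953.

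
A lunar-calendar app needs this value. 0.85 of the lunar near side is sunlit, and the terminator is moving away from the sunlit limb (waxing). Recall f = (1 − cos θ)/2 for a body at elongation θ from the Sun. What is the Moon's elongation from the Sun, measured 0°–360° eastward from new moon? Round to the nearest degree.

134°

Invert f = (1 − cos θ)/2 to get cos θ = 1 − 2(0.85) = -0.700, hence θ₀ = arccos -0.700 = 134.4°.
Waxing ⇒ before full, so θ = 134.4°.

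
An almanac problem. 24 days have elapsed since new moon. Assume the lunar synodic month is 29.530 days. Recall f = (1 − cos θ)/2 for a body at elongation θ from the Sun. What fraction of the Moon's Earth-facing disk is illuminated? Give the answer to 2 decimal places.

0.31

Elongation θ = 360° × 24/29.530 ≈ 292.6°.
Illuminated fraction = (1 − cos 292.6°)/2 = (1 − 0.384)/2 ≈ 0.308.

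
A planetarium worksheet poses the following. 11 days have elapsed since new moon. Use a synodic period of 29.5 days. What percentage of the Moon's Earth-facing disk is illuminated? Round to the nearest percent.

85%

Elongation θ = 360° × 11/29.5 ≈ 134.2°.
Illuminated fraction = (1 − cos 134.2°)/2 = (1 − (-0.698))/2 ≈ 0.849, so 85%.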